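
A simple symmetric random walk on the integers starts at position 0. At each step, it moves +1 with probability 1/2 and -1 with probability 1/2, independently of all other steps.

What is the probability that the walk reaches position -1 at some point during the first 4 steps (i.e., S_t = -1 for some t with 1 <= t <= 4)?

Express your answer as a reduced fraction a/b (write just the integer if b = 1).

Answer: 5/8

Derivation:
Count via complement. Let g(t,s) = #length-t paths at position s with S_1..S_t all ≠ -1.
g(t,s) = g(t-1,s-1) + g(t-1,s+1) for s ≠ -1; g(t,-1) = 0.
t=0: g(0,0)=1
t=1: g(1,1)=1
t=2: g(2,0)=1 g(2,2)=1
t=3: g(3,1)=2 g(3,3)=1
t=4: g(4,0)=2 g(4,2)=3 g(4,4)=1
Paths never hitting -1: Σ_s g(4,s) = 6
Paths hitting -1: 2^4 - 6 = 10
P = 10/16 = 5/8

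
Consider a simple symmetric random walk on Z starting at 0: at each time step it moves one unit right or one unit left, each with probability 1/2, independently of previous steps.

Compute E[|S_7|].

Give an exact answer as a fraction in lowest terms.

Answer: 35/16

Derivation:
S_7 takes values m ≡ 1 (mod 2) with |m| ≤ 7; P(S_7=m) = C(7,(7+m)/2)/2^7.
Total paths: 2^7 = 128
Distribution: P(S=-7)=1/128, P(S=-5)=7/128, P(S=-3)=21/128, P(S=-1)=35/128, P(S=1)=35/128, P(S=3)=21/128, P(S=5)=7/128, P(S=7)=1/128
E[|S_7|] = Σ_m |m|·P(S_7=m) = 280/128 = 35/16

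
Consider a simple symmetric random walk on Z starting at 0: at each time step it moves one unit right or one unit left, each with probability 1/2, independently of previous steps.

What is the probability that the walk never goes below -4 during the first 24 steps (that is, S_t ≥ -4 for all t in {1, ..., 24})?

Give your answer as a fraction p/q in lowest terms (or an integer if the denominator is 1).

Answer: 2904739/4194304

Derivation:
Let f(t,s) = #length-t paths at position s with S_1..S_t all ≥ -4.
f(t,s) = f(t-1,s-1) + f(t-1,s+1) for s ≥ -4; f(t,s) = 0 for s < -4.
t=0: f(0,0)=1
t=1: f(1,-1)=1 f(1,1)=1
t=2: f(2,-2)=1 f(2,0)=2 f(2,2)=1
t=3: f(3,-3)=1 f(3,-1)=3 f(3,1)=3 f(3,3)=1
t=4: f(4,-4)=1 f(4,-2)=4 f(4,0)=6 f(4,2)=4 f(4,4)=1
t=5: f(5,-3)=5 f(5,-1)=10 f(5,1)=10 f(5,3)=5 f(5,5)=1
t=6: f(6,-4)=5 f(6,-2)=15 f(6,0)=20 f(6,2)=15 f(6,4)=6 f(6,6)=1
t=7: f(7,-3)=20 f(7,-1)=35 f(7,1)=35 f(7,3)=21 f(7,5)=7 f(7,7)=1
t=8: f(8,-4)=20 f(8,-2)=55 f(8,0)=70 f(8,2)=56 f(8,4)=28 f(8,6)=8 f(8,8)=1
t=9: f(9,-3)=75 f(9,-1)=125 f(9,1)=126 f(9,3)=84 f(9,5)=36 f(9,7)=9 f(9,9)=1
t=10: f(10,-4)=75 f(10,-2)=200 f(10,0)=251 f(10,2)=210 f(10,4)=120 f(10,6)=45 f(10,8)=10 f(10,10)=1
t=11: f(11,-3)=275 f(11,-1)=451 f(11,1)=461 f(11,3)=330 f(11,5)=165 f(11,7)=55 f(11,9)=11 f(11,11)=1
t=12: f(12,-4)=275 f(12,-2)=726 f(12,0)=912 f(12,2)=791 f(12,4)=495 f(12,6)=220 f(12,8)=66 f(12,10)=12 f(12,12)=1
t=13: f(13,-3)=1001 f(13,-1)=1638 f(13,1)=1703 f(13,3)=1286 f(13,5)=715 f(13,7)=286 f(13,9)=78 f(13,11)=13 f(13,13)=1
t=14: f(14,-4)=1001 f(14,-2)=2639 f(14,0)=3341 f(14,2)=2989 f(14,4)=2001 f(14,6)=1001 f(14,8)=364 f(14,10)=91 f(14,12)=14 f(14,14)=1
t=15: f(15,-3)=3640 f(15,-1)=5980 f(15,1)=6330 f(15,3)=4990 f(15,5)=3002 f(15,7)=1365 f(15,9)=455 f(15,11)=105 f(15,13)=15 f(15,15)=1
t=16: f(16,-4)=3640 f(16,-2)=9620 f(16,0)=12310 f(16,2)=11320 f(16,4)=7992 f(16,6)=4367 f(16,8)=1820 f(16,10)=560 f(16,12)=120 f(16,14)=16 f(16,16)=1
t=17: f(17,-3)=13260 f(17,-1)=21930 f(17,1)=23630 f(17,3)=19312 f(17,5)=12359 f(17,7)=6187 f(17,9)=2380 f(17,11)=680 f(17,13)=136 f(17,15)=17 f(17,17)=1
t=18: f(18,-4)=13260 f(18,-2)=35190 f(18,0)=45560 f(18,2)=42942 f(18,4)=31671 f(18,6)=18546 f(18,8)=8567 f(18,10)=3060 f(18,12)=816 f(18,14)=153 f(18,16)=18 f(18,18)=1
t=19: f(19,-3)=48450 f(19,-1)=80750 f(19,1)=88502 f(19,3)=74613 f(19,5)=50217 f(19,7)=27113 f(19,9)=11627 f(19,11)=3876 f(19,13)=969 f(19,15)=171 f(19,17)=19 f(19,19)=1
t=20: f(20,-4)=48450 f(20,-2)=129200 f(20,0)=169252 f(20,2)=163115 f(20,4)=124830 f(20,6)=77330 f(20,8)=38740 f(20,10)=15503 f(20,12)=4845 f(20,14)=1140 f(20,16)=190 f(20,18)=20 f(20,20)=1
t=21: f(21,-3)=177650 f(21,-1)=298452 f(21,1)=332367 f(21,3)=287945 f(21,5)=202160 f(21,7)=116070 f(21,9)=54243 f(21,11)=20348 f(21,13)=5985 f(21,15)=1330 f(21,17)=210 f(21,19)=21 f(21,21)=1
t=22: f(22,-4)=177650 f(22,-2)=476102 f(22,0)=630819 f(22,2)=620312 f(22,4)=490105 f(22,6)=318230 f(22,8)=170313 f(22,10)=74591 f(22,12)=26333 f(22,14)=7315 f(22,16)=1540 f(22,18)=231 f(22,20)=22 f(22,22)=1
t=23: f(23,-3)=653752 f(23,-1)=1106921 f(23,1)=1251131 f(23,3)=1110417 f(23,5)=808335 f(23,7)=488543 f(23,9)=244904 f(23,11)=100924 f(23,13)=33648 f(23,15)=8855 f(23,17)=1771 f(23,19)=253 f(23,21)=23 f(23,23)=1
t=24: f(24,-4)=653752 f(24,-2)=1760673 f(24,0)=2358052 f(24,2)=2361548 f(24,4)=1918752 f(24,6)=1296878 f(24,8)=733447 f(24,10)=345828 f(24,12)=134572 f(24,14)=42503 f(24,16)=10626 f(24,18)=2024 f(24,20)=276 f(24,22)=24 f(24,24)=1
Σ_s f(24,s) = 11618956
P = 11618956/16777216 = 2904739/4194304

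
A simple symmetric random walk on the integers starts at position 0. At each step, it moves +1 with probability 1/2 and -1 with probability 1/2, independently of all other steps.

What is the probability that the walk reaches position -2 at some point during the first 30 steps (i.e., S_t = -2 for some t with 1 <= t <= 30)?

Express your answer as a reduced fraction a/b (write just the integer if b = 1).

Count via complement. Let g(t,s) = #length-t paths at position s with S_1..S_t all ≠ -2.
g(t,s) = g(t-1,s-1) + g(t-1,s+1) for s ≠ -2; g(t,-2) = 0.
t=0: g(0,0)=1
t=1: g(1,-1)=1 g(1,1)=1
t=2: g(2,0)=2 g(2,2)=1
t=3: g(3,-1)=2 g(3,1)=3 g(3,3)=1
t=4: g(4,0)=5 g(4,2)=4 g(4,4)=1
t=5: g(5,-1)=5 g(5,1)=9 g(5,3)=5 g(5,5)=1
t=6: g(6,0)=14 g(6,2)=14 g(6,4)=6 g(6,6)=1
t=7: g(7,-1)=14 g(7,1)=28 g(7,3)=20 g(7,5)=7 g(7,7)=1
t=8: g(8,0)=42 g(8,2)=48 g(8,4)=27 g(8,6)=8 g(8,8)=1
t=9: g(9,-1)=42 g(9,1)=90 g(9,3)=75 g(9,5)=35 g(9,7)=9 g(9,9)=1
t=10: g(10,0)=132 g(10,2)=165 g(10,4)=110 g(10,6)=44 g(10,8)=10 g(10,10)=1
t=11: g(11,-1)=132 g(11,1)=297 g(11,3)=275 g(11,5)=154 g(11,7)=54 g(11,9)=11 g(11,11)=1
t=12: g(12,0)=429 g(12,2)=572 g(12,4)=429 g(12,6)=208 g(12,8)=65 g(12,10)=12 g(12,12)=1
t=13: g(13,-1)=429 g(13,1)=1001 g(13,3)=1001 g(13,5)=637 g(13,7)=273 g(13,9)=77 g(13,11)=13 g(13,13)=1
t=14: g(14,0)=1430 g(14,2)=2002 g(14,4)=1638 g(14,6)=910 g(14,8)=350 g(14,10)=90 g(14,12)=14 g(14,14)=1
t=15: g(15,-1)=1430 g(15,1)=3432 g(15,3)=3640 g(15,5)=2548 g(15,7)=1260 g(15,9)=440 g(15,11)=104 g(15,13)=15 g(15,15)=1
t=16: g(16,0)=4862 g(16,2)=7072 g(16,4)=6188 g(16,6)=3808 g(16,8)=1700 g(16,10)=544 g(16,12)=119 g(16,14)=16 g(16,16)=1
t=17: g(17,-1)=4862 g(17,1)=11934 g(17,3)=13260 g(17,5)=9996 g(17,7)=5508 g(17,9)=2244 g(17,11)=663 g(17,13)=135 g(17,15)=17 g(17,17)=1
t=18: g(18,0)=16796 g(18,2)=25194 g(18,4)=23256 g(18,6)=15504 g(18,8)=7752 g(18,10)=2907 g(18,12)=798 g(18,14)=152 g(18,16)=18 g(18,18)=1
t=19: g(19,-1)=16796 g(19,1)=41990 g(19,3)=48450 g(19,5)=38760 g(19,7)=23256 g(19,9)=10659 g(19,11)=3705 g(19,13)=950 g(19,15)=170 g(19,17)=19 g(19,19)=1
t=20: g(20,0)=58786 g(20,2)=90440 g(20,4)=87210 g(20,6)=62016 g(20,8)=33915 g(20,10)=14364 g(20,12)=4655 g(20,14)=1120 g(20,16)=189 g(20,18)=20 g(20,20)=1
t=21: g(21,-1)=58786 g(21,1)=149226 g(21,3)=177650 g(21,5)=149226 g(21,7)=95931 g(21,9)=48279 g(21,11)=19019 g(21,13)=5775 g(21,15)=1309 g(21,17)=209 g(21,19)=21 g(21,21)=1
t=22: g(22,0)=208012 g(22,2)=326876 g(22,4)=326876 g(22,6)=245157 g(22,8)=144210 g(22,10)=67298 g(22,12)=24794 g(22,14)=7084 g(22,16)=1518 g(22,18)=230 g(22,20)=22 g(22,22)=1
t=23: g(23,-1)=208012 g(23,1)=534888 g(23,3)=653752 g(23,5)=572033 g(23,7)=389367 g(23,9)=211508 g(23,11)=92092 g(23,13)=31878 g(23,15)=8602 g(23,17)=1748 g(23,19)=252 g(23,21)=23 g(23,23)=1
t=24: g(24,0)=742900 g(24,2)=1188640 g(24,4)=1225785 g(24,6)=961400 g(24,8)=600875 g(24,10)=303600 g(24,12)=123970 g(24,14)=40480 g(24,16)=10350 g(24,18)=2000 g(24,20)=275 g(24,22)=24 g(24,24)=1
t=25: g(25,-1)=742900 g(25,1)=1931540 g(25,3)=2414425 g(25,5)=2187185 g(25,7)=1562275 g(25,9)=904475 g(25,11)=427570 g(25,13)=164450 g(25,15)=50830 g(25,17)=12350 g(25,19)=2275 g(25,21)=299 g(25,23)=25 g(25,25)=1
t=26: g(26,0)=2674440 g(26,2)=4345965 g(26,4)=4601610 g(26,6)=3749460 g(26,8)=2466750 g(26,10)=1332045 g(26,12)=592020 g(26,14)=215280 g(26,16)=63180 g(26,18)=14625 g(26,20)=2574 g(26,22)=324 g(26,24)=26 g(26,26)=1
t=27: g(27,-1)=2674440 g(27,1)=7020405 g(27,3)=8947575 g(27,5)=8351070 g(27,7)=6216210 g(27,9)=3798795 g(27,11)=1924065 g(27,13)=807300 g(27,15)=278460 g(27,17)=77805 g(27,19)=17199 g(27,21)=2898 g(27,23)=350 g(27,25)=27 g(27,27)=1
t=28: g(28,0)=9694845 g(28,2)=15967980 g(28,4)=17298645 g(28,6)=14567280 g(28,8)=10015005 g(28,10)=5722860 g(28,12)=2731365 g(28,14)=1085760 g(28,16)=356265 g(28,18)=95004 g(28,20)=20097 g(28,22)=3248 g(28,24)=377 g(28,26)=28 g(28,28)=1
t=29: g(29,-1)=9694845 g(29,1)=25662825 g(29,3)=33266625 g(29,5)=31865925 g(29,7)=24582285 g(29,9)=15737865 g(29,11)=8454225 g(29,13)=3817125 g(29,15)=1442025 g(29,17)=451269 g(29,19)=115101 g(29,21)=23345 g(29,23)=3625 g(29,25)=405 g(29,27)=29 g(29,29)=1
t=30: g(30,0)=35357670 g(30,2)=58929450 g(30,4)=65132550 g(30,6)=56448210 g(30,8)=40320150 g(30,10)=24192090 g(30,12)=12271350 g(30,14)=5259150 g(30,16)=1893294 g(30,18)=566370 g(30,20)=138446 g(30,22)=26970 g(30,24)=4030 g(30,26)=434 g(30,28)=30 g(30,30)=1
Paths never hitting -2: Σ_s g(30,s) = 300540195
Paths hitting -2: 2^30 - 300540195 = 773201629
P = 773201629/1073741824 = 773201629/1073741824

Answer: 773201629/1073741824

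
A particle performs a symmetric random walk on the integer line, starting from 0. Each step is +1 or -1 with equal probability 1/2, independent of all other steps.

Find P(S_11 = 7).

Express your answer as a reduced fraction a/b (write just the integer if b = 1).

To reach position 7 after 11 steps: need 9 steps of +1 and 2 of -1.
Favorable paths: C(11,9) = 55
Total paths: 2^11 = 2048
P = 55/2048 = 55/2048

Answer: 55/2048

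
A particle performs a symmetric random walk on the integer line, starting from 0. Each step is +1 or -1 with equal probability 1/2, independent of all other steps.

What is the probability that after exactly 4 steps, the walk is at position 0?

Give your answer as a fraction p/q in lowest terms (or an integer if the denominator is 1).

Answer: 3/8

Derivation:
To reach position 0 after 4 steps: need 2 steps of +1 and 2 of -1.
Favorable paths: C(4,2) = 6
Total paths: 2^4 = 16
P = 6/16 = 3/8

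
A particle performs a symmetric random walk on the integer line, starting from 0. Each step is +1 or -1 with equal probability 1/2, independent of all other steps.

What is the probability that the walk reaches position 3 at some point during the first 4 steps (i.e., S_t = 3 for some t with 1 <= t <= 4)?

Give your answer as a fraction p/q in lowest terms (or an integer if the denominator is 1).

Answer: 1/8

Derivation:
Count via complement. Let g(t,s) = #length-t paths at position s with S_1..S_t all ≠ 3.
g(t,s) = g(t-1,s-1) + g(t-1,s+1) for s ≠ 3; g(t,3) = 0.
t=0: g(0,0)=1
t=1: g(1,-1)=1 g(1,1)=1
t=2: g(2,-2)=1 g(2,0)=2 g(2,2)=1
t=3: g(3,-3)=1 g(3,-1)=3 g(3,1)=3
t=4: g(4,-4)=1 g(4,-2)=4 g(4,0)=6 g(4,2)=3
Paths never hitting 3: Σ_s g(4,s) = 14
Paths hitting 3: 2^4 - 14 = 2
P = 2/16 = 1/8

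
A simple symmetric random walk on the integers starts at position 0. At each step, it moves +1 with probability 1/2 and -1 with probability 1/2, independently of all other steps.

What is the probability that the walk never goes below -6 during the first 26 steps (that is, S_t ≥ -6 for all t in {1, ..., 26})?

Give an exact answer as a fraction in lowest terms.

Answer: 27895895/33554432

Derivation:
Let f(t,s) = #length-t paths at position s with S_1..S_t all ≥ -6.
f(t,s) = f(t-1,s-1) + f(t-1,s+1) for s ≥ -6; f(t,s) = 0 for s < -6.
t=0: f(0,0)=1
t=1: f(1,-1)=1 f(1,1)=1
t=2: f(2,-2)=1 f(2,0)=2 f(2,2)=1
t=3: f(3,-3)=1 f(3,-1)=3 f(3,1)=3 f(3,3)=1
t=4: f(4,-4)=1 f(4,-2)=4 f(4,0)=6 f(4,2)=4 f(4,4)=1
t=5: f(5,-5)=1 f(5,-3)=5 f(5,-1)=10 f(5,1)=10 f(5,3)=5 f(5,5)=1
t=6: f(6,-6)=1 f(6,-4)=6 f(6,-2)=15 f(6,0)=20 f(6,2)=15 f(6,4)=6 f(6,6)=1
t=7: f(7,-5)=7 f(7,-3)=21 f(7,-1)=35 f(7,1)=35 f(7,3)=21 f(7,5)=7 f(7,7)=1
t=8: f(8,-6)=7 f(8,-4)=28 f(8,-2)=56 f(8,0)=70 f(8,2)=56 f(8,4)=28 f(8,6)=8 f(8,8)=1
t=9: f(9,-5)=35 f(9,-3)=84 f(9,-1)=126 f(9,1)=126 f(9,3)=84 f(9,5)=36 f(9,7)=9 f(9,9)=1
t=10: f(10,-6)=35 f(10,-4)=119 f(10,-2)=210 f(10,0)=252 f(10,2)=210 f(10,4)=120 f(10,6)=45 f(10,8)=10 f(10,10)=1
t=11: f(11,-5)=154 f(11,-3)=329 f(11,-1)=462 f(11,1)=462 f(11,3)=330 f(11,5)=165 f(11,7)=55 f(11,9)=11 f(11,11)=1
t=12: f(12,-6)=154 f(12,-4)=483 f(12,-2)=791 f(12,0)=924 f(12,2)=792 f(12,4)=495 f(12,6)=220 f(12,8)=66 f(12,10)=12 f(12,12)=1
t=13: f(13,-5)=637 f(13,-3)=1274 f(13,-1)=1715 f(13,1)=1716 f(13,3)=1287 f(13,5)=715 f(13,7)=286 f(13,9)=78 f(13,11)=13 f(13,13)=1
t=14: f(14,-6)=637 f(14,-4)=1911 f(14,-2)=2989 f(14,0)=3431 f(14,2)=3003 f(14,4)=2002 f(14,6)=1001 f(14,8)=364 f(14,10)=91 f(14,12)=14 f(14,14)=1
t=15: f(15,-5)=2548 f(15,-3)=4900 f(15,-1)=6420 f(15,1)=6434 f(15,3)=5005 f(15,5)=3003 f(15,7)=1365 f(15,9)=455 f(15,11)=105 f(15,13)=15 f(15,15)=1
t=16: f(16,-6)=2548 f(16,-4)=7448 f(16,-2)=11320 f(16,0)=12854 f(16,2)=11439 f(16,4)=8008 f(16,6)=4368 f(16,8)=1820 f(16,10)=560 f(16,12)=120 f(16,14)=16 f(16,16)=1
t=17: f(17,-5)=9996 f(17,-3)=18768 f(17,-1)=24174 f(17,1)=24293 f(17,3)=19447 f(17,5)=12376 f(17,7)=6188 f(17,9)=2380 f(17,11)=680 f(17,13)=136 f(17,15)=17 f(17,17)=1
t=18: f(18,-6)=9996 f(18,-4)=28764 f(18,-2)=42942 f(18,0)=48467 f(18,2)=43740 f(18,4)=31823 f(18,6)=18564 f(18,8)=8568 f(18,10)=3060 f(18,12)=816 f(18,14)=153 f(18,16)=18 f(18,18)=1
t=19: f(19,-5)=38760 f(19,-3)=71706 f(19,-1)=91409 f(19,1)=92207 f(19,3)=75563 f(19,5)=50387 f(19,7)=27132 f(19,9)=11628 f(19,11)=3876 f(19,13)=969 f(19,15)=171 f(19,17)=19 f(19,19)=1
t=20: f(20,-6)=38760 f(20,-4)=110466 f(20,-2)=163115 f(20,0)=183616 f(20,2)=167770 f(20,4)=125950 f(20,6)=77519 f(20,8)=38760 f(20,10)=15504 f(20,12)=4845 f(20,14)=1140 f(20,16)=190 f(20,18)=20 f(20,20)=1
t=21: f(21,-5)=149226 f(21,-3)=273581 f(21,-1)=346731 f(21,1)=351386 f(21,3)=293720 f(21,5)=203469 f(21,7)=116279 f(21,9)=54264 f(21,11)=20349 f(21,13)=5985 f(21,15)=1330 f(21,17)=210 f(21,19)=21 f(21,21)=1
t=22: f(22,-6)=149226 f(22,-4)=422807 f(22,-2)=620312 f(22,0)=698117 f(22,2)=645106 f(22,4)=497189 f(22,6)=319748 f(22,8)=170543 f(22,10)=74613 f(22,12)=26334 f(22,14)=7315 f(22,16)=1540 f(22,18)=231 f(22,20)=22 f(22,22)=1
t=23: f(23,-5)=572033 f(23,-3)=1043119 f(23,-1)=1318429 f(23,1)=1343223 f(23,3)=1142295 f(23,5)=816937 f(23,7)=490291 f(23,9)=245156 f(23,11)=100947 f(23,13)=33649 f(23,15)=8855 f(23,17)=1771 f(23,19)=253 f(23,21)=23 f(23,23)=1
t=24: f(24,-6)=572033 f(24,-4)=1615152 f(24,-2)=2361548 f(24,0)=2661652 f(24,2)=2485518 f(24,4)=1959232 f(24,6)=1307228 f(24,8)=735447 f(24,10)=346103 f(24,12)=134596 f(24,14)=42504 f(24,16)=10626 f(24,18)=2024 f(24,20)=276 f(24,22)=24 f(24,24)=1
t=25: f(25,-5)=2187185 f(25,-3)=3976700 f(25,-1)=5023200 f(25,1)=5147170 f(25,3)=4444750 f(25,5)=3266460 f(25,7)=2042675 f(25,9)=1081550 f(25,11)=480699 f(25,13)=177100 f(25,15)=53130 f(25,17)=12650 f(25,19)=2300 f(25,21)=300 f(25,23)=25 f(25,25)=1
t=26: f(26,-6)=2187185 f(26,-4)=6163885 f(26,-2)=8999900 f(26,0)=10170370 f(26,2)=9591920 f(26,4)=7711210 f(26,6)=5309135 f(26,8)=3124225 f(26,10)=1562249 f(26,12)=657799 f(26,14)=230230 f(26,16)=65780 f(26,18)=14950 f(26,20)=2600 f(26,22)=325 f(26,24)=26 f(26,26)=1
Σ_s f(26,s) = 55791790
P = 55791790/67108864 = 27895895/33554432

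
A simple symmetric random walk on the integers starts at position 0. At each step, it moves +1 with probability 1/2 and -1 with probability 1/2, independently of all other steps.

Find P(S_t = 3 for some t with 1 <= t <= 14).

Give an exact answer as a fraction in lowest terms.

Answer: 3473/8192

Derivation:
Count via complement. Let g(t,s) = #length-t paths at position s with S_1..S_t all ≠ 3.
g(t,s) = g(t-1,s-1) + g(t-1,s+1) for s ≠ 3; g(t,3) = 0.
t=0: g(0,0)=1
t=1: g(1,-1)=1 g(1,1)=1
t=2: g(2,-2)=1 g(2,0)=2 g(2,2)=1
t=3: g(3,-3)=1 g(3,-1)=3 g(3,1)=3
t=4: g(4,-4)=1 g(4,-2)=4 g(4,0)=6 g(4,2)=3
t=5: g(5,-5)=1 g(5,-3)=5 g(5,-1)=10 g(5,1)=9
t=6: g(6,-6)=1 g(6,-4)=6 g(6,-2)=15 g(6,0)=19 g(6,2)=9
t=7: g(7,-7)=1 g(7,-5)=7 g(7,-3)=21 g(7,-1)=34 g(7,1)=28
t=8: g(8,-8)=1 g(8,-6)=8 g(8,-4)=28 g(8,-2)=55 g(8,0)=62 g(8,2)=28
t=9: g(9,-9)=1 g(9,-7)=9 g(9,-5)=36 g(9,-3)=83 g(9,-1)=117 g(9,1)=90
t=10: g(10,-10)=1 g(10,-8)=10 g(10,-6)=45 g(10,-4)=119 g(10,-2)=200 g(10,0)=207 g(10,2)=90
t=11: g(11,-11)=1 g(11,-9)=11 g(11,-7)=55 g(11,-5)=164 g(11,-3)=319 g(11,-1)=407 g(11,1)=297
t=12: g(12,-12)=1 g(12,-10)=12 g(12,-8)=66 g(12,-6)=219 g(12,-4)=483 g(12,-2)=726 g(12,0)=704 g(12,2)=297
t=13: g(13,-13)=1 g(13,-11)=13 g(13,-9)=78 g(13,-7)=285 g(13,-5)=702 g(13,-3)=1209 g(13,-1)=1430 g(13,1)=1001
t=14: g(14,-14)=1 g(14,-12)=14 g(14,-10)=91 g(14,-8)=363 g(14,-6)=987 g(14,-4)=1911 g(14,-2)=2639 g(14,0)=2431 g(14,2)=1001
Paths never hitting 3: Σ_s g(14,s) = 9438
Paths hitting 3: 2^14 - 9438 = 6946
P = 6946/16384 = 3473/8192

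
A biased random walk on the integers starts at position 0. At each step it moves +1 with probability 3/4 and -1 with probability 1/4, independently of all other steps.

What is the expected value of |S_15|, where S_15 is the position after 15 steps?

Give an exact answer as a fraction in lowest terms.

Answer: 253505955/33554432

Derivation:
S_15 takes values m ≡ 1 (mod 2) with |m| ≤ 15; P(S_15=m) = C(15,(15+m)/2) · (3/4)^((15+m)/2) · (1/4)^((15-m)/2).
Distribution: P(S=-15)=1/1073741824, P(S=-13)=45/1073741824, P(S=-11)=945/1073741824, P(S=-9)=12285/1073741824, P(S=-7)=110565/1073741824, P(S=-5)=729729/1073741824, P(S=-3)=3648645/1073741824, P(S=-1)=14073345/1073741824, P(S=1)=42220035/1073741824, P(S=3)=98513415/1073741824, P(S=5)=177324147/1073741824, P(S=7)=241805655/1073741824, P(S=9)=241805655/1073741824, P(S=11)=167403915/1073741824, P(S=13)=71744535/1073741824, P(S=15)=14348907/1073741824
E[|S_15|] = Σ_m |m|·P(S_15=m) = 253505955/33554432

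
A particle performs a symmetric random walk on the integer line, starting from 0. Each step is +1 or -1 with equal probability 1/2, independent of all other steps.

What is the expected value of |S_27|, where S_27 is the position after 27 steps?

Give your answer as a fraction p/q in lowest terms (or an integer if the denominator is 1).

Answer: 35102025/8388608

Derivation:
S_27 takes values m ≡ 1 (mod 2) with |m| ≤ 27; P(S_27=m) = C(27,(27+m)/2)/2^27.
Total paths: 2^27 = 134217728
Distribution: P(S=-27)=1/134217728, P(S=-25)=27/134217728, P(S=-23)=351/134217728, P(S=-21)=2925/134217728, P(S=-19)=17550/134217728, P(S=-17)=80730/134217728, P(S=-15)=296010/134217728, P(S=-13)=888030/134217728, P(S=-11)=2220075/134217728, P(S=-9)=4686825/134217728, P(S=-7)=8436285/134217728, P(S=-5)=13037895/134217728, P(S=-3)=17383860/134217728, P(S=-1)=20058300/134217728, P(S=1)=20058300/134217728, P(S=3)=17383860/134217728, P(S=5)=13037895/134217728, P(S=7)=8436285/134217728, P(S=9)=4686825/134217728, P(S=11)=2220075/134217728, P(S=13)=888030/134217728, P(S=15)=296010/134217728, P(S=17)=80730/134217728, P(S=19)=17550/134217728, P(S=21)=2925/134217728, P(S=23)=351/134217728, P(S=25)=27/134217728, P(S=27)=1/134217728
E[|S_27|] = Σ_m |m|·P(S_27=m) = 561632400/134217728 = 35102025/8388608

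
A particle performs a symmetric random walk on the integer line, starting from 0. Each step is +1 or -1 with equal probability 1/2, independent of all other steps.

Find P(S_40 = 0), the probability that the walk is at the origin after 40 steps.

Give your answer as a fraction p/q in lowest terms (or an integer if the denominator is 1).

Answer: 34461632205/274877906944

Derivation:
To return to 0 after 40 steps: need exactly 20 steps of +1 and 20 of -1.
Favorable paths: C(40,20) = 137846528820
Total paths: 2^40 = 1099511627776
P = 137846528820/1099511627776 = 34461632205/274877906944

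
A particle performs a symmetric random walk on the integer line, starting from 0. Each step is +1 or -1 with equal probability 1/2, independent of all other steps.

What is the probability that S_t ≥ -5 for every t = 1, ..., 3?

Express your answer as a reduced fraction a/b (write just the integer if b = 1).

Let f(t,s) = #length-t paths at position s with S_1..S_t all ≥ -5.
f(t,s) = f(t-1,s-1) + f(t-1,s+1) for s ≥ -5; f(t,s) = 0 for s < -5.
t=0: f(0,0)=1
t=1: f(1,-1)=1 f(1,1)=1
t=2: f(2,-2)=1 f(2,0)=2 f(2,2)=1
t=3: f(3,-3)=1 f(3,-1)=3 f(3,1)=3 f(3,3)=1
Σ_s f(3,s) = 8
P = 8/8 = 1

Answer: 1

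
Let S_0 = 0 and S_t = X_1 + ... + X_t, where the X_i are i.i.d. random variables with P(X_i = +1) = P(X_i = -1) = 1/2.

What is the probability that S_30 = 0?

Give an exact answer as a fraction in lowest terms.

To return to 0 after 30 steps: need exactly 15 steps of +1 and 15 of -1.
Favorable paths: C(30,15) = 155117520
Total paths: 2^30 = 1073741824
P = 155117520/1073741824 = 9694845/67108864

Answer: 9694845/67108864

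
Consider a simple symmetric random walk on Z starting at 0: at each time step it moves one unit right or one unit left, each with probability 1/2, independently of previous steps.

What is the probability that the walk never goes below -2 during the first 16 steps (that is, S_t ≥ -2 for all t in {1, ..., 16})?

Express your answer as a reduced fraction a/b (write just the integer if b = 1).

Let f(t,s) = #length-t paths at position s with S_1..S_t all ≥ -2.
f(t,s) = f(t-1,s-1) + f(t-1,s+1) for s ≥ -2; f(t,s) = 0 for s < -2.
t=0: f(0,0)=1
t=1: f(1,-1)=1 f(1,1)=1
t=2: f(2,-2)=1 f(2,0)=2 f(2,2)=1
t=3: f(3,-1)=3 f(3,1)=3 f(3,3)=1
t=4: f(4,-2)=3 f(4,0)=6 f(4,2)=4 f(4,4)=1
t=5: f(5,-1)=9 f(5,1)=10 f(5,3)=5 f(5,5)=1
t=6: f(6,-2)=9 f(6,0)=19 f(6,2)=15 f(6,4)=6 f(6,6)=1
t=7: f(7,-1)=28 f(7,1)=34 f(7,3)=21 f(7,5)=7 f(7,7)=1
t=8: f(8,-2)=28 f(8,0)=62 f(8,2)=55 f(8,4)=28 f(8,6)=8 f(8,8)=1
t=9: f(9,-1)=90 f(9,1)=117 f(9,3)=83 f(9,5)=36 f(9,7)=9 f(9,9)=1
t=10: f(10,-2)=90 f(10,0)=207 f(10,2)=200 f(10,4)=119 f(10,6)=45 f(10,8)=10 f(10,10)=1
t=11: f(11,-1)=297 f(11,1)=407 f(11,3)=319 f(11,5)=164 f(11,7)=55 f(11,9)=11 f(11,11)=1
t=12: f(12,-2)=297 f(12,0)=704 f(12,2)=726 f(12,4)=483 f(12,6)=219 f(12,8)=66 f(12,10)=12 f(12,12)=1
t=13: f(13,-1)=1001 f(13,1)=1430 f(13,3)=1209 f(13,5)=702 f(13,7)=285 f(13,9)=78 f(13,11)=13 f(13,13)=1
t=14: f(14,-2)=1001 f(14,0)=2431 f(14,2)=2639 f(14,4)=1911 f(14,6)=987 f(14,8)=363 f(14,10)=91 f(14,12)=14 f(14,14)=1
t=15: f(15,-1)=3432 f(15,1)=5070 f(15,3)=4550 f(15,5)=2898 f(15,7)=1350 f(15,9)=454 f(15,11)=105 f(15,13)=15 f(15,15)=1
t=16: f(16,-2)=3432 f(16,0)=8502 f(16,2)=9620 f(16,4)=7448 f(16,6)=4248 f(16,8)=1804 f(16,10)=559 f(16,12)=120 f(16,14)=16 f(16,16)=1
Σ_s f(16,s) = 35750
P = 35750/65536 = 17875/32768

Answer: 17875/32768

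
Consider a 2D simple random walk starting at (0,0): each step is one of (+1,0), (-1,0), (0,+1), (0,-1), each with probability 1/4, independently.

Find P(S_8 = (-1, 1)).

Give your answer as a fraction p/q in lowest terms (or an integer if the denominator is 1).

Answer: 245/4096

Derivation:
Let h be the number of horizontal steps (so 8-h are vertical). To end at (-1,1) need (h-1)/2 right-steps and ((8-h)+1)/2 up-steps.
Sum over h with 1 ≤ h ≤ 7, h ≡ 1 (mod 2), 8-h ≡ 1 (mod 2):
h=1: C(8,1)·C(1,0)·C(7,4) = 8·1·35 = 280
h=3: C(8,3)·C(3,1)·C(5,3) = 56·3·10 = 1680
h=5: C(8,5)·C(5,2)·C(3,2) = 56·10·3 = 1680
h=7: C(8,7)·C(7,3)·C(1,1) = 8·35·1 = 280
Total favorable: 3920
Total paths: 4^8 = 65536
P = 3920/65536 = 245/4096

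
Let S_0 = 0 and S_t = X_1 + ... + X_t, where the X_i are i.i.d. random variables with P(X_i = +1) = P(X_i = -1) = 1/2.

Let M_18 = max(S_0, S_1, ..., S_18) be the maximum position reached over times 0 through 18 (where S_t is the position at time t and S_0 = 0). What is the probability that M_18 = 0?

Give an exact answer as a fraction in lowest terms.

Answer: 12155/65536

Derivation:
Let M_18 = max(S_0,...,S_18). Use the reflection principle: for j ≥ 1, #{paths with M_18 ≥ j} = #{S_18 ≥ j} + #{S_18 ≥ j+1}.
P(M_18 ≥ 0) = 1 since S_0 = 0, so #{M_18 ≥ 0} = 262144.
#{M_18 ≥ 1} = #{S_18 ≥ 1} + #{S_18 ≥ 2} = 106762 + 106762 = 213524.
#{M_18 = 0} = 262144 - 213524 = 48620.
P(M_18 = 0) = 48620/262144 = 12155/65536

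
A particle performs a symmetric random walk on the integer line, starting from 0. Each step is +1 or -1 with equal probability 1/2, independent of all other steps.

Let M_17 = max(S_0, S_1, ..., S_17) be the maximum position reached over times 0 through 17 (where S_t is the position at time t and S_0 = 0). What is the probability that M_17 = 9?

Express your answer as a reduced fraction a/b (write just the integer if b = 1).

Answer: 595/32768

Derivation:
Let M_17 = max(S_0,...,S_17). Use the reflection principle: for j ≥ 1, #{paths with M_17 ≥ j} = #{S_17 ≥ j} + #{S_17 ≥ j+1}.
By reflection, #{M_17 ≥ 9} = #{S_17 ≥ 9} + #{S_17 ≥ 10} = 3214 + 834 = 4048.
#{M_17 ≥ 10} = #{S_17 ≥ 10} + #{S_17 ≥ 11} = 834 + 834 = 1668.
#{M_17 = 9} = 4048 - 1668 = 2380.
P(M_17 = 9) = 2380/131072 = 595/32768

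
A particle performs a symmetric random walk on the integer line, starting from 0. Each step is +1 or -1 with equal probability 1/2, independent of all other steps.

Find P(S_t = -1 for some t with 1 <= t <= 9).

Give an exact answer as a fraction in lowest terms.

Count via complement. Let g(t,s) = #length-t paths at position s with S_1..S_t all ≠ -1.
g(t,s) = g(t-1,s-1) + g(t-1,s+1) for s ≠ -1; g(t,-1) = 0.
t=0: g(0,0)=1
t=1: g(1,1)=1
t=2: g(2,0)=1 g(2,2)=1
t=3: g(3,1)=2 g(3,3)=1
t=4: g(4,0)=2 g(4,2)=3 g(4,4)=1
t=5: g(5,1)=5 g(5,3)=4 g(5,5)=1
t=6: g(6,0)=5 g(6,2)=9 g(6,4)=5 g(6,6)=1
t=7: g(7,1)=14 g(7,3)=14 g(7,5)=6 g(7,7)=1
t=8: g(8,0)=14 g(8,2)=28 g(8,4)=20 g(8,6)=7 g(8,8)=1
t=9: g(9,1)=42 g(9,3)=48 g(9,5)=27 g(9,7)=8 g(9,9)=1
Paths never hitting -1: Σ_s g(9,s) = 126
Paths hitting -1: 2^9 - 126 = 386
P = 386/512 = 193/256

Answer: 193/256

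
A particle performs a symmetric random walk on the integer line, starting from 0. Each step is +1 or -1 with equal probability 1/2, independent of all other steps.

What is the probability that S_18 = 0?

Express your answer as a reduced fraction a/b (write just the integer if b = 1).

To return to 0 after 18 steps: need exactly 9 steps of +1 and 9 of -1.
Favorable paths: C(18,9) = 48620
Total paths: 2^18 = 262144
P = 48620/262144 = 12155/65536

Answer: 12155/65536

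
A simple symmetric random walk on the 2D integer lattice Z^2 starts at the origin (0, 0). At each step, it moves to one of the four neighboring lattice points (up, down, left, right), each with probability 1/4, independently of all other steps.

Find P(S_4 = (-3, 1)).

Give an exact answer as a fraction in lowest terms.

Answer: 1/64

Derivation:
Let h be the number of horizontal steps (so 4-h are vertical). To end at (-3,1) need (h-3)/2 right-steps and ((4-h)+1)/2 up-steps.
Sum over h with 3 ≤ h ≤ 3, h ≡ 1 (mod 2), 4-h ≡ 1 (mod 2):
h=3: C(4,3)·C(3,0)·C(1,1) = 4·1·1 = 4
Total favorable: 4
Total paths: 4^4 = 256
P = 4/256 = 1/64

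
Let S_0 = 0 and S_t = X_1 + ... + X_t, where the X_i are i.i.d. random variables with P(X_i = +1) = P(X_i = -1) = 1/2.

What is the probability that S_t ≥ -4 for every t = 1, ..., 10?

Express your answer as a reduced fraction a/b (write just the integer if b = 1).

Answer: 57/64

Derivation:
Let f(t,s) = #length-t paths at position s with S_1..S_t all ≥ -4.
f(t,s) = f(t-1,s-1) + f(t-1,s+1) for s ≥ -4; f(t,s) = 0 for s < -4.
t=0: f(0,0)=1
t=1: f(1,-1)=1 f(1,1)=1
t=2: f(2,-2)=1 f(2,0)=2 f(2,2)=1
t=3: f(3,-3)=1 f(3,-1)=3 f(3,1)=3 f(3,3)=1
t=4: f(4,-4)=1 f(4,-2)=4 f(4,0)=6 f(4,2)=4 f(4,4)=1
t=5: f(5,-3)=5 f(5,-1)=10 f(5,1)=10 f(5,3)=5 f(5,5)=1
t=6: f(6,-4)=5 f(6,-2)=15 f(6,0)=20 f(6,2)=15 f(6,4)=6 f(6,6)=1
t=7: f(7,-3)=20 f(7,-1)=35 f(7,1)=35 f(7,3)=21 f(7,5)=7 f(7,7)=1
t=8: f(8,-4)=20 f(8,-2)=55 f(8,0)=70 f(8,2)=56 f(8,4)=28 f(8,6)=8 f(8,8)=1
t=9: f(9,-3)=75 f(9,-1)=125 f(9,1)=126 f(9,3)=84 f(9,5)=36 f(9,7)=9 f(9,9)=1
t=10: f(10,-4)=75 f(10,-2)=200 f(10,0)=251 f(10,2)=210 f(10,4)=120 f(10,6)=45 f(10,8)=10 f(10,10)=1
Σ_s f(10,s) = 912
P = 912/1024 = 57/64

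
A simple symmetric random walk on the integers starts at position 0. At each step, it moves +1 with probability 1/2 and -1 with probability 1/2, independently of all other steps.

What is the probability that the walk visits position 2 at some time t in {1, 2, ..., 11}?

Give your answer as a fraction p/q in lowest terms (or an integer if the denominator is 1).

Count via complement. Let g(t,s) = #length-t paths at position s with S_1..S_t all ≠ 2.
g(t,s) = g(t-1,s-1) + g(t-1,s+1) for s ≠ 2; g(t,2) = 0.
t=0: g(0,0)=1
t=1: g(1,-1)=1 g(1,1)=1
t=2: g(2,-2)=1 g(2,0)=2
t=3: g(3,-3)=1 g(3,-1)=3 g(3,1)=2
t=4: g(4,-4)=1 g(4,-2)=4 g(4,0)=5
t=5: g(5,-5)=1 g(5,-3)=5 g(5,-1)=9 g(5,1)=5
t=6: g(6,-6)=1 g(6,-4)=6 g(6,-2)=14 g(6,0)=14
t=7: g(7,-7)=1 g(7,-5)=7 g(7,-3)=20 g(7,-1)=28 g(7,1)=14
t=8: g(8,-8)=1 g(8,-6)=8 g(8,-4)=27 g(8,-2)=48 g(8,0)=42
t=9: g(9,-9)=1 g(9,-7)=9 g(9,-5)=35 g(9,-3)=75 g(9,-1)=90 g(9,1)=42
t=10: g(10,-10)=1 g(10,-8)=10 g(10,-6)=44 g(10,-4)=110 g(10,-2)=165 g(10,0)=132
t=11: g(11,-11)=1 g(11,-9)=11 g(11,-7)=54 g(11,-5)=154 g(11,-3)=275 g(11,-1)=297 g(11,1)=132
Paths never hitting 2: Σ_s g(11,s) = 924
Paths hitting 2: 2^11 - 924 = 1124
P = 1124/2048 = 281/512

Answer: 281/512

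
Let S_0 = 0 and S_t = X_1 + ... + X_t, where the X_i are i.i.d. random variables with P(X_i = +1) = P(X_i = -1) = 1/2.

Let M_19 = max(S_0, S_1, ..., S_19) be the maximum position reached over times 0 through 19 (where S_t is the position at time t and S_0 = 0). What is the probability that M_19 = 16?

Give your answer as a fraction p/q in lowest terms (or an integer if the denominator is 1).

Let M_19 = max(S_0,...,S_19). Use the reflection principle: for j ≥ 1, #{paths with M_19 ≥ j} = #{S_19 ≥ j} + #{S_19 ≥ j+1}.
By reflection, #{M_19 ≥ 16} = #{S_19 ≥ 16} + #{S_19 ≥ 17} = 20 + 20 = 40.
#{M_19 ≥ 17} = #{S_19 ≥ 17} + #{S_19 ≥ 18} = 20 + 1 = 21.
#{M_19 = 16} = 40 - 21 = 19.
P(M_19 = 16) = 19/524288 = 19/524288

Answer: 19/524288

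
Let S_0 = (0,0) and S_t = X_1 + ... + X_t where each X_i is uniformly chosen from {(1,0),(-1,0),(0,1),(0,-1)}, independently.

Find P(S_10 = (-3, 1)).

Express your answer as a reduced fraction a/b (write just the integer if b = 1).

Let h be the number of horizontal steps (so 10-h are vertical). To end at (-3,1) need (h-3)/2 right-steps and ((10-h)+1)/2 up-steps.
Sum over h with 3 ≤ h ≤ 9, h ≡ 1 (mod 2), 10-h ≡ 1 (mod 2):
h=3: C(10,3)·C(3,0)·C(7,4) = 120·1·35 = 4200
h=5: C(10,5)·C(5,1)·C(5,3) = 252·5·10 = 12600
h=7: C(10,7)·C(7,2)·C(3,2) = 120·21·3 = 7560
h=9: C(10,9)·C(9,3)·C(1,1) = 10·84·1 = 840
Total favorable: 25200
Total paths: 4^10 = 1048576
P = 25200/1048576 = 1575/65536

Answer: 1575/65536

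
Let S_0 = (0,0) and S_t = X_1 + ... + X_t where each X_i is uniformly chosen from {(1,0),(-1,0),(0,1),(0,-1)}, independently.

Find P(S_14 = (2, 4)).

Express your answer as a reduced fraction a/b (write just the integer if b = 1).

Answer: 3006003/268435456

Derivation:
Let h be the number of horizontal steps (so 14-h are vertical). To end at (2,4) need (h+2)/2 right-steps and ((14-h)+4)/2 up-steps.
Sum over h with 2 ≤ h ≤ 10, h ≡ 0 (mod 2), 14-h ≡ 0 (mod 2):
h=2: C(14,2)·C(2,2)·C(12,8) = 91·1·495 = 45045
h=4: C(14,4)·C(4,3)·C(10,7) = 1001·4·120 = 480480
h=6: C(14,6)·C(6,4)·C(8,6) = 3003·15·28 = 1261260
h=8: C(14,8)·C(8,5)·C(6,5) = 3003·56·6 = 1009008
h=10: C(14,10)·C(10,6)·C(4,4) = 1001·210·1 = 210210
Total favorable: 3006003
Total paths: 4^14 = 268435456
P = 3006003/268435456 = 3006003/268435456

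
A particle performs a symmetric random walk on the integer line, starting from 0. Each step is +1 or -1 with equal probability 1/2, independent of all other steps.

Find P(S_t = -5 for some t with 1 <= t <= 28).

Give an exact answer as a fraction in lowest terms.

Answer: 46295513/134217728

Derivation:
Count via complement. Let g(t,s) = #length-t paths at position s with S_1..S_t all ≠ -5.
g(t,s) = g(t-1,s-1) + g(t-1,s+1) for s ≠ -5; g(t,-5) = 0.
t=0: g(0,0)=1
t=1: g(1,-1)=1 g(1,1)=1
t=2: g(2,-2)=1 g(2,0)=2 g(2,2)=1
t=3: g(3,-3)=1 g(3,-1)=3 g(3,1)=3 g(3,3)=1
t=4: g(4,-4)=1 g(4,-2)=4 g(4,0)=6 g(4,2)=4 g(4,4)=1
t=5: g(5,-3)=5 g(5,-1)=10 g(5,1)=10 g(5,3)=5 g(5,5)=1
t=6: g(6,-4)=5 g(6,-2)=15 g(6,0)=20 g(6,2)=15 g(6,4)=6 g(6,6)=1
t=7: g(7,-3)=20 g(7,-1)=35 g(7,1)=35 g(7,3)=21 g(7,5)=7 g(7,7)=1
t=8: g(8,-4)=20 g(8,-2)=55 g(8,0)=70 g(8,2)=56 g(8,4)=28 g(8,6)=8 g(8,8)=1
t=9: g(9,-3)=75 g(9,-1)=125 g(9,1)=126 g(9,3)=84 g(9,5)=36 g(9,7)=9 g(9,9)=1
t=10: g(10,-4)=75 g(10,-2)=200 g(10,0)=251 g(10,2)=210 g(10,4)=120 g(10,6)=45 g(10,8)=10 g(10,10)=1
t=11: g(11,-3)=275 g(11,-1)=451 g(11,1)=461 g(11,3)=330 g(11,5)=165 g(11,7)=55 g(11,9)=11 g(11,11)=1
t=12: g(12,-4)=275 g(12,-2)=726 g(12,0)=912 g(12,2)=791 g(12,4)=495 g(12,6)=220 g(12,8)=66 g(12,10)=12 g(12,12)=1
t=13: g(13,-3)=1001 g(13,-1)=1638 g(13,1)=1703 g(13,3)=1286 g(13,5)=715 g(13,7)=286 g(13,9)=78 g(13,11)=13 g(13,13)=1
t=14: g(14,-4)=1001 g(14,-2)=2639 g(14,0)=3341 g(14,2)=2989 g(14,4)=2001 g(14,6)=1001 g(14,8)=364 g(14,10)=91 g(14,12)=14 g(14,14)=1
t=15: g(15,-3)=3640 g(15,-1)=5980 g(15,1)=6330 g(15,3)=4990 g(15,5)=3002 g(15,7)=1365 g(15,9)=455 g(15,11)=105 g(15,13)=15 g(15,15)=1
t=16: g(16,-4)=3640 g(16,-2)=9620 g(16,0)=12310 g(16,2)=11320 g(16,4)=7992 g(16,6)=4367 g(16,8)=1820 g(16,10)=560 g(16,12)=120 g(16,14)=16 g(16,16)=1
t=17: g(17,-3)=13260 g(17,-1)=21930 g(17,1)=23630 g(17,3)=19312 g(17,5)=12359 g(17,7)=6187 g(17,9)=2380 g(17,11)=680 g(17,13)=136 g(17,15)=17 g(17,17)=1
t=18: g(18,-4)=13260 g(18,-2)=35190 g(18,0)=45560 g(18,2)=42942 g(18,4)=31671 g(18,6)=18546 g(18,8)=8567 g(18,10)=3060 g(18,12)=816 g(18,14)=153 g(18,16)=18 g(18,18)=1
t=19: g(19,-3)=48450 g(19,-1)=80750 g(19,1)=88502 g(19,3)=74613 g(19,5)=50217 g(19,7)=27113 g(19,9)=11627 g(19,11)=3876 g(19,13)=969 g(19,15)=171 g(19,17)=19 g(19,19)=1
t=20: g(20,-4)=48450 g(20,-2)=129200 g(20,0)=169252 g(20,2)=163115 g(20,4)=124830 g(20,6)=77330 g(20,8)=38740 g(20,10)=15503 g(20,12)=4845 g(20,14)=1140 g(20,16)=190 g(20,18)=20 g(20,20)=1
t=21: g(21,-3)=177650 g(21,-1)=298452 g(21,1)=332367 g(21,3)=287945 g(21,5)=202160 g(21,7)=116070 g(21,9)=54243 g(21,11)=20348 g(21,13)=5985 g(21,15)=1330 g(21,17)=210 g(21,19)=21 g(21,21)=1
t=22: g(22,-4)=177650 g(22,-2)=476102 g(22,0)=630819 g(22,2)=620312 g(22,4)=490105 g(22,6)=318230 g(22,8)=170313 g(22,10)=74591 g(22,12)=26333 g(22,14)=7315 g(22,16)=1540 g(22,18)=231 g(22,20)=22 g(22,22)=1
t=23: g(23,-3)=653752 g(23,-1)=1106921 g(23,1)=1251131 g(23,3)=1110417 g(23,5)=808335 g(23,7)=488543 g(23,9)=244904 g(23,11)=100924 g(23,13)=33648 g(23,15)=8855 g(23,17)=1771 g(23,19)=253 g(23,21)=23 g(23,23)=1
t=24: g(24,-4)=653752 g(24,-2)=1760673 g(24,0)=2358052 g(24,2)=2361548 g(24,4)=1918752 g(24,6)=1296878 g(24,8)=733447 g(24,10)=345828 g(24,12)=134572 g(24,14)=42503 g(24,16)=10626 g(24,18)=2024 g(24,20)=276 g(24,22)=24 g(24,24)=1
t=25: g(25,-3)=2414425 g(25,-1)=4118725 g(25,1)=4719600 g(25,3)=4280300 g(25,5)=3215630 g(25,7)=2030325 g(25,9)=1079275 g(25,11)=480400 g(25,13)=177075 g(25,15)=53129 g(25,17)=12650 g(25,19)=2300 g(25,21)=300 g(25,23)=25 g(25,25)=1
t=26: g(26,-4)=2414425 g(26,-2)=6533150 g(26,0)=8838325 g(26,2)=8999900 g(26,4)=7495930 g(26,6)=5245955 g(26,8)=3109600 g(26,10)=1559675 g(26,12)=657475 g(26,14)=230204 g(26,16)=65779 g(26,18)=14950 g(26,20)=2600 g(26,22)=325 g(26,24)=26 g(26,26)=1
t=27: g(27,-3)=8947575 g(27,-1)=15371475 g(27,1)=17838225 g(27,3)=16495830 g(27,5)=12741885 g(27,7)=8355555 g(27,9)=4669275 g(27,11)=2217150 g(27,13)=887679 g(27,15)=295983 g(27,17)=80729 g(27,19)=17550 g(27,21)=2925 g(27,23)=351 g(27,25)=27 g(27,27)=1
t=28: g(28,-4)=8947575 g(28,-2)=24319050 g(28,0)=33209700 g(28,2)=34334055 g(28,4)=29237715 g(28,6)=21097440 g(28,8)=13024830 g(28,10)=6886425 g(28,12)=3104829 g(28,14)=1183662 g(28,16)=376712 g(28,18)=98279 g(28,20)=20475 g(28,22)=3276 g(28,24)=378 g(28,26)=28 g(28,28)=1
Paths never hitting -5: Σ_s g(28,s) = 175844430
Paths hitting -5: 2^28 - 175844430 = 92591026
P = 92591026/268435456 = 46295513/134217728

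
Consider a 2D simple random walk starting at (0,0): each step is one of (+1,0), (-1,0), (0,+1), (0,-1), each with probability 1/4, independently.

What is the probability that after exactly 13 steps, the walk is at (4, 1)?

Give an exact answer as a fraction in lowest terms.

Answer: 920205/67108864

Derivation:
Let h be the number of horizontal steps (so 13-h are vertical). To end at (4,1) need (h+4)/2 right-steps and ((13-h)+1)/2 up-steps.
Sum over h with 4 ≤ h ≤ 12, h ≡ 0 (mod 2), 13-h ≡ 1 (mod 2):
h=4: C(13,4)·C(4,4)·C(9,5) = 715·1·126 = 90090
h=6: C(13,6)·C(6,5)·C(7,4) = 1716·6·35 = 360360
h=8: C(13,8)·C(8,6)·C(5,3) = 1287·28·10 = 360360
h=10: C(13,10)·C(10,7)·C(3,2) = 286·120·3 = 102960
h=12: C(13,12)·C(12,8)·C(1,1) = 13·495·1 = 6435
Total favorable: 920205
Total paths: 4^13 = 67108864
P = 920205/67108864 = 920205/67108864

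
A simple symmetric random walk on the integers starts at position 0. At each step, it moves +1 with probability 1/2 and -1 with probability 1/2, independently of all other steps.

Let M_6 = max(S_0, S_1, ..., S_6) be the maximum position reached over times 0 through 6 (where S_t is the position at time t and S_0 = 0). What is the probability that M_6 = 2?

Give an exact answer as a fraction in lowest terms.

Answer: 15/64

Derivation:
Let M_6 = max(S_0,...,S_6). Use the reflection principle: for j ≥ 1, #{paths with M_6 ≥ j} = #{S_6 ≥ j} + #{S_6 ≥ j+1}.
By reflection, #{M_6 ≥ 2} = #{S_6 ≥ 2} + #{S_6 ≥ 3} = 22 + 7 = 29.
#{M_6 ≥ 3} = #{S_6 ≥ 3} + #{S_6 ≥ 4} = 7 + 7 = 14.
#{M_6 = 2} = 29 - 14 = 15.
P(M_6 = 2) = 15/64 = 15/64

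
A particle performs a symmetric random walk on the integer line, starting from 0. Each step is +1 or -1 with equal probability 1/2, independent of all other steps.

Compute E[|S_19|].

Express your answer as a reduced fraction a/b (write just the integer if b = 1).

S_19 takes values m ≡ 1 (mod 2) with |m| ≤ 19; P(S_19=m) = C(19,(19+m)/2)/2^19.
Total paths: 2^19 = 524288
Distribution: P(S=-19)=1/524288, P(S=-17)=19/524288, P(S=-15)=171/524288, P(S=-13)=969/524288, P(S=-11)=3876/524288, P(S=-9)=11628/524288, P(S=-7)=27132/524288, P(S=-5)=50388/524288, P(S=-3)=75582/524288, P(S=-1)=92378/524288, P(S=1)=92378/524288, P(S=3)=75582/524288, P(S=5)=50388/524288, P(S=7)=27132/524288, P(S=9)=11628/524288, P(S=11)=3876/524288, P(S=13)=969/524288, P(S=15)=171/524288, P(S=17)=19/524288, P(S=19)=1/524288
E[|S_19|] = Σ_m |m|·P(S_19=m) = 1847560/524288 = 230945/65536

Answer: 230945/65536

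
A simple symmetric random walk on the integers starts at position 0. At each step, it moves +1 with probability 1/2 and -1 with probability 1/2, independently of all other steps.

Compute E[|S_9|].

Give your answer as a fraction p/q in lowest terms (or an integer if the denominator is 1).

Answer: 315/128

Derivation:
S_9 takes values m ≡ 1 (mod 2) with |m| ≤ 9; P(S_9=m) = C(9,(9+m)/2)/2^9.
Total paths: 2^9 = 512
Distribution: P(S=-9)=1/512, P(S=-7)=9/512, P(S=-5)=36/512, P(S=-3)=84/512, P(S=-1)=126/512, P(S=1)=126/512, P(S=3)=84/512, P(S=5)=36/512, P(S=7)=9/512, P(S=9)=1/512
E[|S_9|] = Σ_m |m|·P(S_9=m) = 1260/512 = 315/128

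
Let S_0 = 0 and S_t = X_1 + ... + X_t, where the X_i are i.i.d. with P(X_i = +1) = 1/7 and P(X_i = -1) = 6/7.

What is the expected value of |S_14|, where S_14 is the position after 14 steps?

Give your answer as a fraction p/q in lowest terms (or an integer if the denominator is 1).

S_14 takes values m ≡ 0 (mod 2) with |m| ≤ 14; P(S_14=m) = C(14,(14+m)/2) · (1/7)^((14+m)/2) · (6/7)^((14-m)/2).
Distribution: P(S=-14)=78364164096/678223072849, P(S=-12)=26121388032/96889010407, P(S=-10)=28298170368/96889010407, P(S=-8)=18865446912/96889010407, P(S=-6)=8646663168/96889010407, P(S=-4)=2882221056/96889010407, P(S=-2)=720555264/96889010407, P(S=0)=960740352/678223072849, P(S=2)=20015424/96889010407, P(S=4)=2223936/96889010407, P(S=6)=185328/96889010407, P(S=8)=11232/96889010407, P(S=10)=468/96889010407, P(S=12)=12/96889010407, P(S=14)=1/678223072849
E[|S_14|] = Σ_m |m|·P(S_14=m) = 968990370554/96889010407

Answer: 968990370554/96889010407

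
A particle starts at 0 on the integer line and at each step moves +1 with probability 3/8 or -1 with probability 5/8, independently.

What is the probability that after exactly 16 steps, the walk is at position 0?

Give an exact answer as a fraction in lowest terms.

To be at 0 after 16 steps: need exactly 8 steps of +1 and 8 of -1.
Number of such sequences: C(16,8) = 12870
Each has probability (3/8)^8 · (5/8)^8 = 2562890625/281474976710656
P = 12870 · 2562890625/281474976710656 = 16492201171875/140737488355328

Answer: 16492201171875/140737488355328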